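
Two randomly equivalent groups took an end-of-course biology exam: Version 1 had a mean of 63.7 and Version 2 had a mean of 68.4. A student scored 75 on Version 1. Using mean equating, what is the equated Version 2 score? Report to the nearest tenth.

Mean equating: y = x + (M_Y − M_X) = 75 + (68.4 − 63.7) = 79.7

79.7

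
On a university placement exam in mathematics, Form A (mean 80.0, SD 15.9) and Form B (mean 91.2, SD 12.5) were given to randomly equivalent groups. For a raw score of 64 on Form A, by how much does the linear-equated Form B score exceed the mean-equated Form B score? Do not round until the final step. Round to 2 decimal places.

3.42

Mean-equated: 64 + (91.2 − 80.0) = 75.20
Linear-equated: (12.5/15.9)(64 − 80.0) + 91.2 = 78.621
Difference = 78.621 − 75.20 = 3.42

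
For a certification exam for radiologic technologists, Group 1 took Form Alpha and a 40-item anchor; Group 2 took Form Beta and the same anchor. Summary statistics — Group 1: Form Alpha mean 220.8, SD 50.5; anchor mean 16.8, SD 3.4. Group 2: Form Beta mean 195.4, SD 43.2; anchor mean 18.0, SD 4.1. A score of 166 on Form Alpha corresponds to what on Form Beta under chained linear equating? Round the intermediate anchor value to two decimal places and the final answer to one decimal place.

Form Alpha → anchor (Group 1): v = (3.4/50.5)(166 − 220.8) + 16.8 = 13.11
anchor → Form Beta (Group 2): y = (43.2/4.1)(13.11 − 18.0) + 195.4 = 143.9

143.9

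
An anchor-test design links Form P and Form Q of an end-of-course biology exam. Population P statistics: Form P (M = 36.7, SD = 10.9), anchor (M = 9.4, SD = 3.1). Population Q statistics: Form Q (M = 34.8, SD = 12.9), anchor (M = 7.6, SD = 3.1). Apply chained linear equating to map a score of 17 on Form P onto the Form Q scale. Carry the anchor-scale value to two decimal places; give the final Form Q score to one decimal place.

Form P → anchor (Population P): v = (3.1/10.9)(17 − 36.7) + 9.4 = 3.80
anchor → Form Q (Population Q): y = (12.9/3.1)(3.80 − 7.6) + 34.8 = 19.0

19.0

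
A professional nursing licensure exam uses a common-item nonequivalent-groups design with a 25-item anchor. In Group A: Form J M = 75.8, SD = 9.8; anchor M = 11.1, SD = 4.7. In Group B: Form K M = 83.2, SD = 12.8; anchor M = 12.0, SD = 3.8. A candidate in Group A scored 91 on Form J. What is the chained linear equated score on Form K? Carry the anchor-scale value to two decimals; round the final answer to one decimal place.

Form J → anchor (Group A): v = (4.7/9.8)(91 − 75.8) + 11.1 = 18.39
anchor → Form K (Group B): y = (12.8/3.8)(18.39 − 12.0) + 83.2 = 104.7

104.7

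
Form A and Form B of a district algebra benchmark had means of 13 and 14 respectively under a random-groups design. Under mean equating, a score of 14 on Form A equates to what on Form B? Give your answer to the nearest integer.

15

Mean equating: y = x + (M_Y − M_X) = 14 + (14 − 13) = 15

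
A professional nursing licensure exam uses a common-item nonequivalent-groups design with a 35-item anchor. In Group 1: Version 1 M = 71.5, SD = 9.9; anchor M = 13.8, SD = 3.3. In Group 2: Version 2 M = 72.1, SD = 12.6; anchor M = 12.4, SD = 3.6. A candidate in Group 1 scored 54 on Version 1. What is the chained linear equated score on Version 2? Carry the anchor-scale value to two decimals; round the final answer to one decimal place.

56.6

Version 1 → anchor (Group 1): v = (3.3/9.9)(54 − 71.5) + 13.8 = 7.97
anchor → Version 2 (Group 2): y = (12.6/3.6)(7.97 − 12.4) + 72.1 = 56.6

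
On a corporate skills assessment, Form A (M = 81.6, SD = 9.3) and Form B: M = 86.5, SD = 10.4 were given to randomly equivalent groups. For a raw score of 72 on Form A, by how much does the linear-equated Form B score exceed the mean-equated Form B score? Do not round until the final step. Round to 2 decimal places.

Mean-equated: 72 + (86.5 − 81.6) = 76.90
Linear-equated: (10.4/9.3)(72 − 81.6) + 86.5 = 75.765
Difference = 75.765 − 76.90 = -1.14

-1.14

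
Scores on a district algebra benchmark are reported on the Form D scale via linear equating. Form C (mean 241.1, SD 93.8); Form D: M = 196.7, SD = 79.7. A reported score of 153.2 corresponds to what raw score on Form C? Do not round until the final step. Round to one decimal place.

189.9

Invert y = (SD_Y/SD_X)(x − M_X) + M_Y:
x = (SD_X/SD_Y)(y − M_Y) + M_X = (93.8/79.7)(153.2 − 196.7) + 241.1
x = 1.176913 × -43.500 + 241.1 = 189.9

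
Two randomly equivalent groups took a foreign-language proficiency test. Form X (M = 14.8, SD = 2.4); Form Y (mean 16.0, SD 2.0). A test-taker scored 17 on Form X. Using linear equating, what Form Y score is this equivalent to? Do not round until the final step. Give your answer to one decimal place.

17.8

Linear equating: y = (SD_Y/SD_X)(x − M_X) + M_Y
y = (2.0/2.4)(17 − 14.8) + 16.0
y = 0.833333 × 2.2 + 16.0 = 1.8333 + 16.0 = 17.8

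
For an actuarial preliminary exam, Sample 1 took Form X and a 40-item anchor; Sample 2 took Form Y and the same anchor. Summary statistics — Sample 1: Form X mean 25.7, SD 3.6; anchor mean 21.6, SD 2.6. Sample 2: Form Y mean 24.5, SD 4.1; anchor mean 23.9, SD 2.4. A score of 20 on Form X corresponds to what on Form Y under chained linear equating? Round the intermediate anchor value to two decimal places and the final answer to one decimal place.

Form X → anchor (Sample 1): v = (2.6/3.6)(20 − 25.7) + 21.6 = 17.48
anchor → Form Y (Sample 2): y = (4.1/2.4)(17.48 − 23.9) + 24.5 = 13.5

13.5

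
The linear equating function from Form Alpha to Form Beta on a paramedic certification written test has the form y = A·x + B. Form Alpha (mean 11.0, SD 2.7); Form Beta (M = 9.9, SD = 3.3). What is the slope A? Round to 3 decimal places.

1.222

A = SD_Y / SD_X = 3.3 / 2.7 = 1.222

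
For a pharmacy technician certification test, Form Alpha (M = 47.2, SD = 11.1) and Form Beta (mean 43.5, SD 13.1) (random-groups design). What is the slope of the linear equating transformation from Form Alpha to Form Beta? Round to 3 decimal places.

1.180

A = SD_Y / SD_X = 13.1 / 11.1 = 1.180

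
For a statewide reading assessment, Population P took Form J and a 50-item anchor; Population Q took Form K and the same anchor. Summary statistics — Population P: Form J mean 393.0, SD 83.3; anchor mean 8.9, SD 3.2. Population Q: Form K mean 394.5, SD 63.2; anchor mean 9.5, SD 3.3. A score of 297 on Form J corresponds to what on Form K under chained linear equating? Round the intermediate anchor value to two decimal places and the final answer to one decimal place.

312.3

Form J → anchor (Population P): v = (3.2/83.3)(297 − 393.0) + 8.9 = 5.21
anchor → Form K (Population Q): y = (63.2/3.3)(5.21 − 9.5) + 394.5 = 312.3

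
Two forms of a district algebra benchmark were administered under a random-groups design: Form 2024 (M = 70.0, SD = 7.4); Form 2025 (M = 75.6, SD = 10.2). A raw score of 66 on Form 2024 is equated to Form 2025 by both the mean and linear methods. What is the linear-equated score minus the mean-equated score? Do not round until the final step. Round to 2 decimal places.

-1.51

Mean-equated: 66 + (75.6 − 70.0) = 71.60
Linear-equated: (10.2/7.4)(66 − 70.0) + 75.6 = 70.086
Difference = 70.086 − 71.60 = -1.51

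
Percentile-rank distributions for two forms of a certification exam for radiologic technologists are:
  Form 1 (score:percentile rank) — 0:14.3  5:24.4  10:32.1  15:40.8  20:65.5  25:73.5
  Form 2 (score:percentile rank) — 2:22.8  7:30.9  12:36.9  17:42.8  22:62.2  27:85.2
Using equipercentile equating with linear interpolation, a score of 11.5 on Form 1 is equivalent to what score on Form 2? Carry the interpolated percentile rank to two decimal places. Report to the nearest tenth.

10.2

PR of 11.5 on Form 1: 32.1 + (11.5 − 10)/(15 − 10) × (40.8 − 32.1) = 34.71
On Form 2, PR 34.71 falls between score 7 (PR 30.9) and 12 (PR 36.9).
Interpolate: 7 + (34.71 − 30.9)/(36.9 − 30.9) × (12 − 7) = 10.2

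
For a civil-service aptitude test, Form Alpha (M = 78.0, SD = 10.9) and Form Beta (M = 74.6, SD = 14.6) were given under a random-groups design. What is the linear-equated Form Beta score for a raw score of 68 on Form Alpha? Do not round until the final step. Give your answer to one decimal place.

Linear equating: y = (SD_Y/SD_X)(x − M_X) + M_Y
y = (14.6/10.9)(68 − 78.0) + 74.6
y = 1.339450 × -10.0 + 74.6 = -13.3945 + 74.6 = 61.2

61.2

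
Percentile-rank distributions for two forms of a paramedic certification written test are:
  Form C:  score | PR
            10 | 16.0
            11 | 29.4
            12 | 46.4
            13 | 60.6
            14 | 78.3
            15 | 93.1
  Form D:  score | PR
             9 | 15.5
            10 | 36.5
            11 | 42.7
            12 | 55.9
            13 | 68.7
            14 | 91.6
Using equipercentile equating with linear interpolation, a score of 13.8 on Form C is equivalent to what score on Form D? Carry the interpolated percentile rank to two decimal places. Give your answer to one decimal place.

13.3

PR of 13.8 on Form C: 60.6 + (13.8 − 13)/(14 − 13) × (78.3 − 60.6) = 74.76
On Form D, PR 74.76 falls between score 13 (PR 68.7) and 14 (PR 91.6).
Interpolate: 13 + (74.76 − 68.7)/(91.6 − 68.7) × (14 − 13) = 13.3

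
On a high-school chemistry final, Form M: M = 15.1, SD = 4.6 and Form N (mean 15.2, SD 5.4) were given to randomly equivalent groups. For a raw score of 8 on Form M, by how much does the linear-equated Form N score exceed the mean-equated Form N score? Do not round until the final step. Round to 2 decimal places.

-1.23

Mean-equated: 8 + (15.2 − 15.1) = 8.10
Linear-equated: (5.4/4.6)(8 − 15.1) + 15.2 = 6.865
Difference = 6.865 − 8.10 = -1.23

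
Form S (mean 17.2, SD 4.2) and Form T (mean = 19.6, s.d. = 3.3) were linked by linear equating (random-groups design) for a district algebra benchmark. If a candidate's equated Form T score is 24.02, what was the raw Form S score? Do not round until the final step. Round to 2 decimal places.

Invert y = (SD_Y/SD_X)(x − M_X) + M_Y:
x = (SD_X/SD_Y)(y − M_Y) + M_X = (4.2/3.3)(24.02 − 19.6) + 17.2
x = 1.272727 × 4.420 + 17.2 = 22.83

22.83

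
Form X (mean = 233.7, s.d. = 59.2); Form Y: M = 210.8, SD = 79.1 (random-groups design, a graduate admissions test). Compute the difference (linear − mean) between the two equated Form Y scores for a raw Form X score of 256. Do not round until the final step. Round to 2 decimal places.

Mean-equated: 256 + (210.8 − 233.7) = 233.10
Linear-equated: (79.1/59.2)(256 − 233.7) + 210.8 = 240.596
Difference = 240.596 − 233.10 = 7.50

7.50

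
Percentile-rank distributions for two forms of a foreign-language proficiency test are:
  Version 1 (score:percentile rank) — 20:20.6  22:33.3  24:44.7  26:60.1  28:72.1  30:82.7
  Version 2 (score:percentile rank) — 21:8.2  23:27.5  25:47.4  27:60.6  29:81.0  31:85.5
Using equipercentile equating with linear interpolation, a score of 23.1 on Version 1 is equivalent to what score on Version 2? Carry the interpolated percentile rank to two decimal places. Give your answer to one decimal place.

PR of 23.1 on Version 1: 33.3 + (23.1 − 22)/(24 − 22) × (44.7 − 33.3) = 39.57
On Version 2, PR 39.57 falls between score 23 (PR 27.5) and 25 (PR 47.4).
Interpolate: 23 + (39.57 − 27.5)/(47.4 − 27.5) × (25 − 23) = 24.2

24.2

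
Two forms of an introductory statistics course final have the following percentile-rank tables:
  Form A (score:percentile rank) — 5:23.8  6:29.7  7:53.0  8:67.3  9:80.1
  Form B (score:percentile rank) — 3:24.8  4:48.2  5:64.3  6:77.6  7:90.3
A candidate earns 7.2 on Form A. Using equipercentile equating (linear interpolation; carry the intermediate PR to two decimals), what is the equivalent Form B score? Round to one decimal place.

4.5

PR of 7.2 on Form A: 53.0 + (7.2 − 7)/(8 − 7) × (67.3 − 53.0) = 55.86
On Form B, PR 55.86 falls between score 4 (PR 48.2) and 5 (PR 64.3).
Interpolate: 4 + (55.86 − 48.2)/(64.3 − 48.2) × (5 − 4) = 4.5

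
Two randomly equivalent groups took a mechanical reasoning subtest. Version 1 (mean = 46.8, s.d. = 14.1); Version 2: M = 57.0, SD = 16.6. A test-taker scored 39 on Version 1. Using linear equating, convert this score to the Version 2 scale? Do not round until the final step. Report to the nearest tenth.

47.8

Linear equating: y = (SD_Y/SD_X)(x − M_X) + M_Y
y = (16.6/14.1)(39 − 46.8) + 57.0
y = 1.177305 × -7.8 + 57.0 = -9.1830 + 57.0 = 47.8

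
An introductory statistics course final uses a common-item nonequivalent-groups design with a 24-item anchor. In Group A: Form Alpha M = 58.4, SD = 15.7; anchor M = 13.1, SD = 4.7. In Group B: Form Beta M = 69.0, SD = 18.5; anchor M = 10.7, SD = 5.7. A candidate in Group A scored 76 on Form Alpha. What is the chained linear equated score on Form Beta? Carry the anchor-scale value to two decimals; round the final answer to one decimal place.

Form Alpha → anchor (Group A): v = (4.7/15.7)(76 − 58.4) + 13.1 = 18.37
anchor → Form Beta (Group B): y = (18.5/5.7)(18.37 − 10.7) + 69.0 = 93.9

93.9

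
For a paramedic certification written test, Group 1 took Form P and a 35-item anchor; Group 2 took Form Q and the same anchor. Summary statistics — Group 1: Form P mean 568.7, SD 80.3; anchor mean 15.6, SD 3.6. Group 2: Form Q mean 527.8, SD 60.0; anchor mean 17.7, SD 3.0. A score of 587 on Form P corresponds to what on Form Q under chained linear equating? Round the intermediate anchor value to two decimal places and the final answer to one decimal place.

Form P → anchor (Group 1): v = (3.6/80.3)(587 − 568.7) + 15.6 = 16.42
anchor → Form Q (Group 2): y = (60.0/3.0)(16.42 − 17.7) + 527.8 = 502.2

502.2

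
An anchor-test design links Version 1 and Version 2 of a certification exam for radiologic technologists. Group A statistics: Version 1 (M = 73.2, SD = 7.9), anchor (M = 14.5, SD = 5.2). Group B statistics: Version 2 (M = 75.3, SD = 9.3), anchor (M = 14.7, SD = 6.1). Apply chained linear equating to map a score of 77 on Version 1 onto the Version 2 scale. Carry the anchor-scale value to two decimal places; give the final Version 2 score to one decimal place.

78.8

Version 1 → anchor (Group A): v = (5.2/7.9)(77 − 73.2) + 14.5 = 17.00
anchor → Version 2 (Group B): y = (9.3/6.1)(17.00 − 14.7) + 75.3 = 78.8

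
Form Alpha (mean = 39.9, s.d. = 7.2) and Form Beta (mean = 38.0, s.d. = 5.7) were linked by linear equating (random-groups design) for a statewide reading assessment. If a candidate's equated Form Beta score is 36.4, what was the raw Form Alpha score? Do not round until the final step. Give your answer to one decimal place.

Invert y = (SD_Y/SD_X)(x − M_X) + M_Y:
x = (SD_X/SD_Y)(y − M_Y) + M_X = (7.2/5.7)(36.4 − 38.0) + 39.9
x = 1.263158 × -1.600 + 39.9 = 37.9

37.9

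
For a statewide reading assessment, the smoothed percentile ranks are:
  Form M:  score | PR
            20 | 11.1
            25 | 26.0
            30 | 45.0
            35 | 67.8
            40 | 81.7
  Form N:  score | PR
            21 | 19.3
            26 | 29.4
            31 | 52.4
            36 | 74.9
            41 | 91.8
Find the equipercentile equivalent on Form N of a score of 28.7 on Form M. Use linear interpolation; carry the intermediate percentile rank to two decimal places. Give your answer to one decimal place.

PR of 28.7 on Form M: 26.0 + (28.7 − 25)/(30 − 25) × (45.0 − 26.0) = 40.06
On Form N, PR 40.06 falls between score 26 (PR 29.4) and 31 (PR 52.4).
Interpolate: 26 + (40.06 − 29.4)/(52.4 − 29.4) × (31 − 26) = 28.3

28.3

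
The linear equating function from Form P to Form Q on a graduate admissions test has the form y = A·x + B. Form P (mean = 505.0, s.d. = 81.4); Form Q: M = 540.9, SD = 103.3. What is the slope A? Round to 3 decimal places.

A = SD_Y / SD_X = 103.3 / 81.4 = 1.269

1.269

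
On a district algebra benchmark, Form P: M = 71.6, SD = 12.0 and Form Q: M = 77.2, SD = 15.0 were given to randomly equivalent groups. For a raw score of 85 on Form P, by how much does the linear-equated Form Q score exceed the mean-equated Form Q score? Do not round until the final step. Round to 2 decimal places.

Mean-equated: 85 + (77.2 − 71.6) = 90.60
Linear-equated: (15.0/12.0)(85 − 71.6) + 77.2 = 93.950
Difference = 93.950 − 90.60 = 3.35

3.35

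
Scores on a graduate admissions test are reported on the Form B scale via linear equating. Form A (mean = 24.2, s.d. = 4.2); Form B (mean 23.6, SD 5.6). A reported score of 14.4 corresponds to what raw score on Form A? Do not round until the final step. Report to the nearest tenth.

17.3

Invert y = (SD_Y/SD_X)(x − M_X) + M_Y:
x = (SD_X/SD_Y)(y − M_Y) + M_X = (4.2/5.6)(14.4 − 23.6) + 24.2
x = 0.750000 × -9.200 + 24.2 = 17.3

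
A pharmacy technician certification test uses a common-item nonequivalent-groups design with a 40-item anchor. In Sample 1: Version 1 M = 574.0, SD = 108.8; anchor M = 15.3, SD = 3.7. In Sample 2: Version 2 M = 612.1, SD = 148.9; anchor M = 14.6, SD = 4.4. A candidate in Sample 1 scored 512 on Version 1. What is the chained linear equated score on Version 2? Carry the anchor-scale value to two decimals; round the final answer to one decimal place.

Version 1 → anchor (Sample 1): v = (3.7/108.8)(512 − 574.0) + 15.3 = 13.19
anchor → Version 2 (Sample 2): y = (148.9/4.4)(13.19 − 14.6) + 612.1 = 564.4

564.4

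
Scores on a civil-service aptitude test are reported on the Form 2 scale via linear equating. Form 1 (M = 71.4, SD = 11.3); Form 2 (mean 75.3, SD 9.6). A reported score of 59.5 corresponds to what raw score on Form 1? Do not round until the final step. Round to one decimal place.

52.8

Invert y = (SD_Y/SD_X)(x − M_X) + M_Y:
x = (SD_X/SD_Y)(y − M_Y) + M_X = (11.3/9.6)(59.5 − 75.3) + 71.4
x = 1.177083 × -15.800 + 71.4 = 52.8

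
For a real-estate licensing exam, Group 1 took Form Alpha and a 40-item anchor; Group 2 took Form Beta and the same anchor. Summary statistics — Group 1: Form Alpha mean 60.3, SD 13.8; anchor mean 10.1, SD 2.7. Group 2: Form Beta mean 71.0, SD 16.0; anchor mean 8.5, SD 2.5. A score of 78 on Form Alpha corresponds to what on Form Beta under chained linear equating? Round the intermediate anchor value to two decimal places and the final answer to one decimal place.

103.4

Form Alpha → anchor (Group 1): v = (2.7/13.8)(78 − 60.3) + 10.1 = 13.56
anchor → Form Beta (Group 2): y = (16.0/2.5)(13.56 − 8.5) + 71.0 = 103.4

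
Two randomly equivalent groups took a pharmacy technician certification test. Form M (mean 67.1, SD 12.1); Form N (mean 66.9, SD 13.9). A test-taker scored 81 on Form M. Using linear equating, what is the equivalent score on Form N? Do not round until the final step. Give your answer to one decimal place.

82.9

Linear equating: y = (SD_Y/SD_X)(x − M_X) + M_Y
y = (13.9/12.1)(81 − 67.1) + 66.9
y = 1.148760 × 13.9 + 66.9 = 15.9678 + 66.9 = 82.9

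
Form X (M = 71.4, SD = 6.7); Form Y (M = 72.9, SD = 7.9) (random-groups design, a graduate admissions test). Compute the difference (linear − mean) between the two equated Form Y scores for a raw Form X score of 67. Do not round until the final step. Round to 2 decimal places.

Mean-equated: 67 + (72.9 − 71.4) = 68.50
Linear-equated: (7.9/6.7)(67 − 71.4) + 72.9 = 67.712
Difference = 67.712 − 68.50 = -0.79

-0.79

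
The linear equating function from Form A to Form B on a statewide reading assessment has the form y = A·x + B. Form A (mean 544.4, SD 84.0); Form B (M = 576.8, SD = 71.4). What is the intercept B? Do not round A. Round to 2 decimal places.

A = SD_Y / SD_X = 71.4 / 84.0 = 0.850000
B = M_Y − A·M_X = 576.8 − 0.850000 × 544.4 = 114.06

114.06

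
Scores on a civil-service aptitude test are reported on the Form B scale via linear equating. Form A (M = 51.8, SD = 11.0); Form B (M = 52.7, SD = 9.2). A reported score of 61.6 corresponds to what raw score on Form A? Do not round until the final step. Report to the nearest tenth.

62.4

Invert y = (SD_Y/SD_X)(x − M_X) + M_Y:
x = (SD_X/SD_Y)(y − M_Y) + M_X = (11.0/9.2)(61.6 − 52.7) + 51.8
x = 1.195652 × 8.900 + 51.8 = 62.4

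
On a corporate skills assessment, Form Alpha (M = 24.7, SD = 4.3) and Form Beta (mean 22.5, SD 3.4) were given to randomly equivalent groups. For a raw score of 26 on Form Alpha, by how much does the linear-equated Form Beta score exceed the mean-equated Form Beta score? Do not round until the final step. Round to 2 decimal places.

Mean-equated: 26 + (22.5 − 24.7) = 23.80
Linear-equated: (3.4/4.3)(26 − 24.7) + 22.5 = 23.528
Difference = 23.528 − 23.80 = -0.27

-0.27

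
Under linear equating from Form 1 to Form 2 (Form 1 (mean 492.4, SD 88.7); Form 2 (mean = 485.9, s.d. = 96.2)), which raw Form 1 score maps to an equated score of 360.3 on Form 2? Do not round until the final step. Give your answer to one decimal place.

Invert y = (SD_Y/SD_X)(x − M_X) + M_Y:
x = (SD_X/SD_Y)(y − M_Y) + M_X = (88.7/96.2)(360.3 − 485.9) + 492.4
x = 0.922037 × -125.600 + 492.4 = 376.6

376.6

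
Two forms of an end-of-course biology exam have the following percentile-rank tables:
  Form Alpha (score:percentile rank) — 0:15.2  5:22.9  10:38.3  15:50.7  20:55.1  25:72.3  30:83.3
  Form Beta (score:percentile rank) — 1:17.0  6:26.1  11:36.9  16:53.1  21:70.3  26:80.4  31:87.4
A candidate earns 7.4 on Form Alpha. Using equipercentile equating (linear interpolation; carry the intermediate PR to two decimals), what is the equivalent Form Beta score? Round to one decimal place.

7.9

PR of 7.4 on Form Alpha: 22.9 + (7.4 − 5)/(10 − 5) × (38.3 − 22.9) = 30.29
On Form Beta, PR 30.29 falls between score 6 (PR 26.1) and 11 (PR 36.9).
Interpolate: 6 + (30.29 − 26.1)/(36.9 − 26.1) × (11 − 6) = 7.9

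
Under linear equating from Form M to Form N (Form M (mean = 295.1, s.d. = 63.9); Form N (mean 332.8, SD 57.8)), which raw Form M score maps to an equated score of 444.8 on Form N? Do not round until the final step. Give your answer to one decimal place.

418.9

Invert y = (SD_Y/SD_X)(x − M_X) + M_Y:
x = (SD_X/SD_Y)(y − M_Y) + M_X = (63.9/57.8)(444.8 − 332.8) + 295.1
x = 1.105536 × 112.000 + 295.1 = 418.9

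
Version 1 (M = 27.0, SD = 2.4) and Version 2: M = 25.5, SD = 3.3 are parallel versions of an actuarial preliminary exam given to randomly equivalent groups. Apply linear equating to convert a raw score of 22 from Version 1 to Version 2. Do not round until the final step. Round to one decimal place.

Linear equating: y = (SD_Y/SD_X)(x − M_X) + M_Y
y = (3.3/2.4)(22 − 27.0) + 25.5
y = 1.375000 × -5.0 + 25.5 = -6.8750 + 25.5 = 18.6

18.6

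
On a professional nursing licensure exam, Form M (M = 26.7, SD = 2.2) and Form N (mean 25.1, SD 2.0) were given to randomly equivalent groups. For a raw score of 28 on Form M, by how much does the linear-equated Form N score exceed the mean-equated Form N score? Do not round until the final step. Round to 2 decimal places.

-0.12

Mean-equated: 28 + (25.1 − 26.7) = 26.40
Linear-equated: (2.0/2.2)(28 − 26.7) + 25.1 = 26.282
Difference = 26.282 − 26.40 = -0.12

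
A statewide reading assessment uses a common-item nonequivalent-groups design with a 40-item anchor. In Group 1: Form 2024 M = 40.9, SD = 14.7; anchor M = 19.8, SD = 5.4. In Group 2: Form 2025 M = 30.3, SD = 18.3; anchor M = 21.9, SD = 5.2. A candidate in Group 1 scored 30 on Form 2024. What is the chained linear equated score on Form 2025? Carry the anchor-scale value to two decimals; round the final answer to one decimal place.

8.8

Form 2024 → anchor (Group 1): v = (5.4/14.7)(30 − 40.9) + 19.8 = 15.80
anchor → Form 2025 (Group 2): y = (18.3/5.2)(15.80 − 21.9) + 30.3 = 8.8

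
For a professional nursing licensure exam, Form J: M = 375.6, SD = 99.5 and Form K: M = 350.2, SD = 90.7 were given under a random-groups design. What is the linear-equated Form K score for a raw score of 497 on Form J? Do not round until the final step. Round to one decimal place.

460.9

Linear equating: y = (SD_Y/SD_X)(x − M_X) + M_Y
y = (90.7/99.5)(497 − 375.6) + 350.2
y = 0.911558 × 121.4 + 350.2 = 110.6631 + 350.2 = 460.9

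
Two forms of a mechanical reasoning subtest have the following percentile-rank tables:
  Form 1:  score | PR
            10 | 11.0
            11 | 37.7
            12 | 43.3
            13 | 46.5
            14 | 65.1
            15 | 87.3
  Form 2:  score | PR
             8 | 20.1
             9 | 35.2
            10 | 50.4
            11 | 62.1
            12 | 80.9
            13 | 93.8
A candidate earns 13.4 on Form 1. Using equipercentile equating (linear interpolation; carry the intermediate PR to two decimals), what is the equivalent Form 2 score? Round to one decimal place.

10.3

PR of 13.4 on Form 1: 46.5 + (13.4 − 13)/(14 − 13) × (65.1 − 46.5) = 53.94
On Form 2, PR 53.94 falls between score 10 (PR 50.4) and 11 (PR 62.1).
Interpolate: 10 + (53.94 − 50.4)/(62.1 − 50.4) × (11 − 10) = 10.3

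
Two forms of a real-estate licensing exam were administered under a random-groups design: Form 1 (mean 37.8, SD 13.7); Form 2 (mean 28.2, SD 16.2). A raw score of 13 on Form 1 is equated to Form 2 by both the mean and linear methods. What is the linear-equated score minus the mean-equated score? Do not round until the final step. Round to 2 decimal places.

Mean-equated: 13 + (28.2 − 37.8) = 3.40
Linear-equated: (16.2/13.7)(13 − 37.8) + 28.2 = -1.126
Difference = -1.126 − 3.40 = -4.53

-4.53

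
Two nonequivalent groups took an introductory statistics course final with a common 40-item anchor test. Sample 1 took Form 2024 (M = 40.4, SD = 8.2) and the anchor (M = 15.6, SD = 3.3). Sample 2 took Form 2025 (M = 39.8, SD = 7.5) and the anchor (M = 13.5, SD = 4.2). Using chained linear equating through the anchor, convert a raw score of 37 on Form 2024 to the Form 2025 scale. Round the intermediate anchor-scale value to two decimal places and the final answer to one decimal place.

41.1

Form 2024 → anchor (Sample 1): v = (3.3/8.2)(37 − 40.4) + 15.6 = 14.23
anchor → Form 2025 (Sample 2): y = (7.5/4.2)(14.23 − 13.5) + 39.8 = 41.1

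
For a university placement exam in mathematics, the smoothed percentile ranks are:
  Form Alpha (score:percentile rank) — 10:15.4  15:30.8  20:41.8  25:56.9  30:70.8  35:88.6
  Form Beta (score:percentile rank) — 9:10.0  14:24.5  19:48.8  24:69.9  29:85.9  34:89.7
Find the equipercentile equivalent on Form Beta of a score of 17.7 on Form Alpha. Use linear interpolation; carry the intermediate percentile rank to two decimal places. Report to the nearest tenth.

16.5

PR of 17.7 on Form Alpha: 30.8 + (17.7 − 15)/(20 − 15) × (41.8 − 30.8) = 36.74
On Form Beta, PR 36.74 falls between score 14 (PR 24.5) and 19 (PR 48.8).
Interpolate: 14 + (36.74 − 24.5)/(48.8 − 24.5) × (19 − 14) = 16.5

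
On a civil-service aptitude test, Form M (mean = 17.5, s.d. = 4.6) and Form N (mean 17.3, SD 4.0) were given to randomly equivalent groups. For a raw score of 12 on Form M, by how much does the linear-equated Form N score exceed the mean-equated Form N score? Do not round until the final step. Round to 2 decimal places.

0.72

Mean-equated: 12 + (17.3 − 17.5) = 11.80
Linear-equated: (4.0/4.6)(12 − 17.5) + 17.3 = 12.517
Difference = 12.517 − 11.80 = 0.72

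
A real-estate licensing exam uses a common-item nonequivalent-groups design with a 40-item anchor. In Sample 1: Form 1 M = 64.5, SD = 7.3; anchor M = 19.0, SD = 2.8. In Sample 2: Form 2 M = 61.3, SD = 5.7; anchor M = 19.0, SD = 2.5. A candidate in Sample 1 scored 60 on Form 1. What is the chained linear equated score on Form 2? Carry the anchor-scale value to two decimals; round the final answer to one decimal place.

Form 1 → anchor (Sample 1): v = (2.8/7.3)(60 − 64.5) + 19.0 = 17.27
anchor → Form 2 (Sample 2): y = (5.7/2.5)(17.27 − 19.0) + 61.3 = 57.4

57.4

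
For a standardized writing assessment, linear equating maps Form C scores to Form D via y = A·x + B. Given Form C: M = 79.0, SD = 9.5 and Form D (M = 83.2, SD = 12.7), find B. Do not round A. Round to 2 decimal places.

A = SD_Y / SD_X = 12.7 / 9.5 = 1.336842
B = M_Y − A·M_X = 83.2 − 1.336842 × 79.0 = -22.41

-22.41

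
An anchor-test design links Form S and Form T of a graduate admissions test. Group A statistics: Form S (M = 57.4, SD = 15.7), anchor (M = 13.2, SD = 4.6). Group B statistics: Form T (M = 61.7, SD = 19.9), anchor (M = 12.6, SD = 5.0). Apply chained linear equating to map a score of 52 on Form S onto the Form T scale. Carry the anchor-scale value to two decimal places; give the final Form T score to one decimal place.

Form S → anchor (Group A): v = (4.6/15.7)(52 − 57.4) + 13.2 = 11.62
anchor → Form T (Group B): y = (19.9/5.0)(11.62 − 12.6) + 61.7 = 57.8

57.8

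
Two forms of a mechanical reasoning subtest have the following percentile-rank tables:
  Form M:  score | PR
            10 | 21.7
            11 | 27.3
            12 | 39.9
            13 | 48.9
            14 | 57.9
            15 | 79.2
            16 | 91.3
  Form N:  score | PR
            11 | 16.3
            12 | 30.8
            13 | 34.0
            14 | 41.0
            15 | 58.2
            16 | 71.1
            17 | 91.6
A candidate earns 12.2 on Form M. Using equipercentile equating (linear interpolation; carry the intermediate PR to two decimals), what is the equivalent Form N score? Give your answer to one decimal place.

PR of 12.2 on Form M: 39.9 + (12.2 − 12)/(13 − 12) × (48.9 − 39.9) = 41.70
On Form N, PR 41.70 falls between score 14 (PR 41.0) and 15 (PR 58.2).
Interpolate: 14 + (41.70 − 41.0)/(58.2 − 41.0) × (15 − 14) = 14.0

14.0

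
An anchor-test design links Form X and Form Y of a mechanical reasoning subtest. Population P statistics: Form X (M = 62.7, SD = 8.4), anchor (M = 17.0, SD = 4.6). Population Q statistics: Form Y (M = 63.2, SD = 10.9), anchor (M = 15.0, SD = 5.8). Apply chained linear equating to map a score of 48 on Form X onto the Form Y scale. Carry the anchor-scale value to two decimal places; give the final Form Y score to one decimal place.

51.8

Form X → anchor (Population P): v = (4.6/8.4)(48 − 62.7) + 17.0 = 8.95
anchor → Form Y (Population Q): y = (10.9/5.8)(8.95 − 15.0) + 63.2 = 51.8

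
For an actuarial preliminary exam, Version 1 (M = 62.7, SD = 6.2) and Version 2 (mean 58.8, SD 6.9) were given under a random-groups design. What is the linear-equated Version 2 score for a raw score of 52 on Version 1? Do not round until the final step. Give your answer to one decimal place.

46.9

Linear equating: y = (SD_Y/SD_X)(x − M_X) + M_Y
y = (6.9/6.2)(52 − 62.7) + 58.8
y = 1.112903 × -10.7 + 58.8 = -11.9081 + 58.8 = 46.9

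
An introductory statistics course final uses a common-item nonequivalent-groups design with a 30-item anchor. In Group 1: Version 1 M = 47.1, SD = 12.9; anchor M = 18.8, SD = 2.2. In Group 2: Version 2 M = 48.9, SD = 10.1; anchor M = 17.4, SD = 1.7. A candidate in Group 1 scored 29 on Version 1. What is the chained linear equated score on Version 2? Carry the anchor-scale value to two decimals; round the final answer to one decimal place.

38.9

Version 1 → anchor (Group 1): v = (2.2/12.9)(29 − 47.1) + 18.8 = 15.71
anchor → Version 2 (Group 2): y = (10.1/1.7)(15.71 − 17.4) + 48.9 = 38.9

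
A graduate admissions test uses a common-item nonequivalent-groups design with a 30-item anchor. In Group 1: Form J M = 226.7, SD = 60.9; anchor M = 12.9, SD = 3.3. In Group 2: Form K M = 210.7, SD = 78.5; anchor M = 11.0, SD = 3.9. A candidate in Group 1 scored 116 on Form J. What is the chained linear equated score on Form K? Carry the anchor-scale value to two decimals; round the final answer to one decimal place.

Form J → anchor (Group 1): v = (3.3/60.9)(116 − 226.7) + 12.9 = 6.90
anchor → Form K (Group 2): y = (78.5/3.9)(6.90 − 11.0) + 210.7 = 128.2

128.2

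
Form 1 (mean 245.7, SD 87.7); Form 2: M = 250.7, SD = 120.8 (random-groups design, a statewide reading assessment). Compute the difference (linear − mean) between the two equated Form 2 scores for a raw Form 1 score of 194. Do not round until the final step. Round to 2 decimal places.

Mean-equated: 194 + (250.7 − 245.7) = 199.00
Linear-equated: (120.8/87.7)(194 − 245.7) + 250.7 = 179.487
Difference = 179.487 − 199.00 = -19.51

-19.51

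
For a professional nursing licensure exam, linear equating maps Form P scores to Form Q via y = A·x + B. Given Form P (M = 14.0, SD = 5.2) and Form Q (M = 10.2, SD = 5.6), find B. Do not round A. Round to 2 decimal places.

-4.88

A = SD_Y / SD_X = 5.6 / 5.2 = 1.076923
B = M_Y − A·M_X = 10.2 − 1.076923 × 14.0 = -4.88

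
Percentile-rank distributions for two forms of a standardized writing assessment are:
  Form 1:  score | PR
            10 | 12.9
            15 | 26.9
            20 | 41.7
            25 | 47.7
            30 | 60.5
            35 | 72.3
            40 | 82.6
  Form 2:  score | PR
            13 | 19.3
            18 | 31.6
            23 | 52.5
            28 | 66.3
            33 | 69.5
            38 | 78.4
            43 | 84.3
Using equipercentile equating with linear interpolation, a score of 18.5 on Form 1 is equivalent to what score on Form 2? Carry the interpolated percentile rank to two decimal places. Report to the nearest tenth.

PR of 18.5 on Form 1: 26.9 + (18.5 − 15)/(20 − 15) × (41.7 − 26.9) = 37.26
On Form 2, PR 37.26 falls between score 18 (PR 31.6) and 23 (PR 52.5).
Interpolate: 18 + (37.26 − 31.6)/(52.5 − 31.6) × (23 − 18) = 19.4

19.4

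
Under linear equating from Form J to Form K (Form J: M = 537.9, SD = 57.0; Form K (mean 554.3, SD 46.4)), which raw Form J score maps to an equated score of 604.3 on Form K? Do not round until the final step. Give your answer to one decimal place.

599.3

Invert y = (SD_Y/SD_X)(x − M_X) + M_Y:
x = (SD_X/SD_Y)(y − M_Y) + M_X = (57.0/46.4)(604.3 − 554.3) + 537.9
x = 1.228448 × 50.000 + 537.9 = 599.3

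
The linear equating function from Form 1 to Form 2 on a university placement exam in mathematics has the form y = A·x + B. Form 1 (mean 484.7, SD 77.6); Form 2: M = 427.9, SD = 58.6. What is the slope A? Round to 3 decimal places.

A = SD_Y / SD_X = 58.6 / 77.6 = 0.755

0.755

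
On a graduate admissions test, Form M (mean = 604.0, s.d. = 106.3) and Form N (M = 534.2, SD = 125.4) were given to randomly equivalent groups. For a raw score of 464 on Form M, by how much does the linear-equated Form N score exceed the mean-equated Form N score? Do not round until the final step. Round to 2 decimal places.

-25.16

Mean-equated: 464 + (534.2 − 604.0) = 394.20
Linear-equated: (125.4/106.3)(464 − 604.0) + 534.2 = 369.045
Difference = 369.045 − 394.20 = -25.16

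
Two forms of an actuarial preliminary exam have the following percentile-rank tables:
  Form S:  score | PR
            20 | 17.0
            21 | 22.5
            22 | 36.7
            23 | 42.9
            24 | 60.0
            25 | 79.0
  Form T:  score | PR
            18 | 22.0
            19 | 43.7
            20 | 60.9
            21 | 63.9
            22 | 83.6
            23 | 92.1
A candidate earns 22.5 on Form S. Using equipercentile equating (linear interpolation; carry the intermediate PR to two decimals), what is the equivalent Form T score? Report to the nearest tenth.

PR of 22.5 on Form S: 36.7 + (22.5 − 22)/(23 − 22) × (42.9 − 36.7) = 39.80
On Form T, PR 39.80 falls between score 18 (PR 22.0) and 19 (PR 43.7).
Interpolate: 18 + (39.80 − 22.0)/(43.7 − 22.0) × (19 − 18) = 18.8

18.8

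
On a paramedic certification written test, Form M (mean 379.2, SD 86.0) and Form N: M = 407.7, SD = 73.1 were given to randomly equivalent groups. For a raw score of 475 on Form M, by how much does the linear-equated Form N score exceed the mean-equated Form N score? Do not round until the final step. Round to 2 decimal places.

-14.37

Mean-equated: 475 + (407.7 − 379.2) = 503.50
Linear-equated: (73.1/86.0)(475 − 379.2) + 407.7 = 489.130
Difference = 489.130 − 503.50 = -14.37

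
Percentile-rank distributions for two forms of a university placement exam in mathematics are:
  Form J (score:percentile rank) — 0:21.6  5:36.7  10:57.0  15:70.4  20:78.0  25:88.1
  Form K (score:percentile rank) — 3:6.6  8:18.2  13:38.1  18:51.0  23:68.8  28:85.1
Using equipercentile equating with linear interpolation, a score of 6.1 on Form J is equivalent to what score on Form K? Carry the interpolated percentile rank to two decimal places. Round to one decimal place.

14.2

PR of 6.1 on Form J: 36.7 + (6.1 − 5)/(10 − 5) × (57.0 − 36.7) = 41.17
On Form K, PR 41.17 falls between score 13 (PR 38.1) and 18 (PR 51.0).
Interpolate: 13 + (41.17 − 38.1)/(51.0 − 38.1) × (18 − 13) = 14.2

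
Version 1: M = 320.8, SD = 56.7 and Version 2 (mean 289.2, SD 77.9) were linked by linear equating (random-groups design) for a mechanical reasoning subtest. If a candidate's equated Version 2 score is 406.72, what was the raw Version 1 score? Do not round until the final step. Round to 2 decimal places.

406.34

Invert y = (SD_Y/SD_X)(x − M_X) + M_Y:
x = (SD_X/SD_Y)(y − M_Y) + M_X = (56.7/77.9)(406.72 − 289.2) + 320.8
x = 0.727856 × 117.520 + 320.8 = 406.34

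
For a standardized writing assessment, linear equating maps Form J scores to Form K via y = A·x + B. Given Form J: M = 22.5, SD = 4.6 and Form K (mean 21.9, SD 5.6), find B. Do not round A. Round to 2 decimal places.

-5.49

A = SD_Y / SD_X = 5.6 / 4.6 = 1.217391
B = M_Y − A·M_X = 21.9 − 1.217391 × 22.5 = -5.49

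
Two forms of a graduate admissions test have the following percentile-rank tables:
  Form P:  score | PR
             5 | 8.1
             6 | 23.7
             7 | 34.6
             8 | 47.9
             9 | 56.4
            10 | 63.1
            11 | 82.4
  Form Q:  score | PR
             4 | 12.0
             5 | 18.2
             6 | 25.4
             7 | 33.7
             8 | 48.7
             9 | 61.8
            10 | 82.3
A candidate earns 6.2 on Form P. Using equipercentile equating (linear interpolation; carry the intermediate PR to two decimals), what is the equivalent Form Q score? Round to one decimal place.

PR of 6.2 on Form P: 23.7 + (6.2 − 6)/(7 − 6) × (34.6 − 23.7) = 25.88
On Form Q, PR 25.88 falls between score 6 (PR 25.4) and 7 (PR 33.7).
Interpolate: 6 + (25.88 − 25.4)/(33.7 − 25.4) × (7 − 6) = 6.1

6.1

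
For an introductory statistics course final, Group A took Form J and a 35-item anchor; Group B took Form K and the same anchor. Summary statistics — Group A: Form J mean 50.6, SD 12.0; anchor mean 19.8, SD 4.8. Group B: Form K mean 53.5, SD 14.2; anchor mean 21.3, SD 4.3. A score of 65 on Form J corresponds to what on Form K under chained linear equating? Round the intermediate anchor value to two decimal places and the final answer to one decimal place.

67.6

Form J → anchor (Group A): v = (4.8/12.0)(65 − 50.6) + 19.8 = 25.56
anchor → Form K (Group B): y = (14.2/4.3)(25.56 − 21.3) + 53.5 = 67.6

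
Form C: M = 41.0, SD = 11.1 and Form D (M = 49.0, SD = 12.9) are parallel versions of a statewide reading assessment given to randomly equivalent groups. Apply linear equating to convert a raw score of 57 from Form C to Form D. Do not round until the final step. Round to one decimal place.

67.6

Linear equating: y = (SD_Y/SD_X)(x − M_X) + M_Y
y = (12.9/11.1)(57 − 41.0) + 49.0
y = 1.162162 × 16.0 + 49.0 = 18.5946 + 49.0 = 67.6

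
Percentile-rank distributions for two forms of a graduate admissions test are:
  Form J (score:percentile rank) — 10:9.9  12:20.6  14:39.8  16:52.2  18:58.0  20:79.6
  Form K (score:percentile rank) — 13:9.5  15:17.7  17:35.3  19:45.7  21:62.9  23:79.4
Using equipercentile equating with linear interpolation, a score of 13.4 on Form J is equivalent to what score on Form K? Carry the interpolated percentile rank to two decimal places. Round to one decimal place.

PR of 13.4 on Form J: 20.6 + (13.4 − 12)/(14 − 12) × (39.8 − 20.6) = 34.04
On Form K, PR 34.04 falls between score 15 (PR 17.7) and 17 (PR 35.3).
Interpolate: 15 + (34.04 − 17.7)/(35.3 − 17.7) × (17 − 15) = 16.9

16.9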